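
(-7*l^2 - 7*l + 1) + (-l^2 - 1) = -8*l^2 - 7*l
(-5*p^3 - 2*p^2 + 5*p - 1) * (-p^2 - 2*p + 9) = 5*p^5 + 12*p^4 - 46*p^3 - 27*p^2 + 47*p - 9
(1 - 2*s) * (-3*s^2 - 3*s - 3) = 6*s^3 + 3*s^2 + 3*s - 3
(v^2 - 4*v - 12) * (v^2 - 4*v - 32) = v^4 - 8*v^3 - 28*v^2 + 176*v + 384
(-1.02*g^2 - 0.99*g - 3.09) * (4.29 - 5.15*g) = 5.253*g^3 + 0.722700000000001*g^2 + 11.6664*g - 13.2561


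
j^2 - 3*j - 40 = (j - 8)*(j + 5)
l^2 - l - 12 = (l - 4)*(l + 3)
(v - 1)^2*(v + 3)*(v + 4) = v^4 + 5*v^3 - v^2 - 17*v + 12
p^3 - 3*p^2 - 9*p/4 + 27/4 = (p - 3)*(p - 3/2)*(p + 3/2)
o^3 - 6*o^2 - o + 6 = (o - 6)*(o - 1)*(o + 1)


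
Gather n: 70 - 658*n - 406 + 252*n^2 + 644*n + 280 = 252*n^2 - 14*n - 56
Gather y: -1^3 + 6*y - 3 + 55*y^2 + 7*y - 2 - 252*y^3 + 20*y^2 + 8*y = -252*y^3 + 75*y^2 + 21*y - 6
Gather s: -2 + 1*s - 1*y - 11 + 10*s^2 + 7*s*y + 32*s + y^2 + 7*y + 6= 10*s^2 + s*(7*y + 33) + y^2 + 6*y - 7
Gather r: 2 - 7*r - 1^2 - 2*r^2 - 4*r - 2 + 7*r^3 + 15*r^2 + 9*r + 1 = 7*r^3 + 13*r^2 - 2*r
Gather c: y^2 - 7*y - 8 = y^2 - 7*y - 8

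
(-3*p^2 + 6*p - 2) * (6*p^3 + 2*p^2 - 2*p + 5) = -18*p^5 + 30*p^4 + 6*p^3 - 31*p^2 + 34*p - 10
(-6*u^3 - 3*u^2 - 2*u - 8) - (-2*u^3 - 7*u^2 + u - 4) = -4*u^3 + 4*u^2 - 3*u - 4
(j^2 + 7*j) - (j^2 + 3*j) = 4*j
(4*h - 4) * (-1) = 4 - 4*h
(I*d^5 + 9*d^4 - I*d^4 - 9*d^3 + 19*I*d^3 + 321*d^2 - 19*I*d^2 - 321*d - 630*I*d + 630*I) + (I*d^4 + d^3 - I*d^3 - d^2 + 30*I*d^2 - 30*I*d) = I*d^5 + 9*d^4 - 8*d^3 + 18*I*d^3 + 320*d^2 + 11*I*d^2 - 321*d - 660*I*d + 630*I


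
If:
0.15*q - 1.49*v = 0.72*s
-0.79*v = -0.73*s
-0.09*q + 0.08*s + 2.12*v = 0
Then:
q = 0.00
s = 0.00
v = 0.00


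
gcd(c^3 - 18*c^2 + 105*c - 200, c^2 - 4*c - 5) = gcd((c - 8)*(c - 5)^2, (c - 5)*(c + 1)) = c - 5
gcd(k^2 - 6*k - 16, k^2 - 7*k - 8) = k - 8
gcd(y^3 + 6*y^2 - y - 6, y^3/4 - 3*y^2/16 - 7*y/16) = y + 1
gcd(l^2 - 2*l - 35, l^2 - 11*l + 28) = l - 7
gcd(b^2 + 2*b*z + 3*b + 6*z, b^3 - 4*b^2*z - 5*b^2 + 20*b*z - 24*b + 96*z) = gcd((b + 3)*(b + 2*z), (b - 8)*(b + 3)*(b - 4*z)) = b + 3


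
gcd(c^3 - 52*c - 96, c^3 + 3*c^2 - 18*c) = c + 6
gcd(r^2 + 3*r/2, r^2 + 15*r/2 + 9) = r + 3/2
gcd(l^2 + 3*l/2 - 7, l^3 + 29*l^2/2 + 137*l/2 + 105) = l + 7/2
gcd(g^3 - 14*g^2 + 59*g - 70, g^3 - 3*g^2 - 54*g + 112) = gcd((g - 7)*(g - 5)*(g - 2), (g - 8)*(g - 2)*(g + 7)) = g - 2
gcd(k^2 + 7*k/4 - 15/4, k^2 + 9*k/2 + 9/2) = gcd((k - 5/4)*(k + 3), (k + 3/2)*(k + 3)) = k + 3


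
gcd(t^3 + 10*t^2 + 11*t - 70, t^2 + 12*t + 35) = t^2 + 12*t + 35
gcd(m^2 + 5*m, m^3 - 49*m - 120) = m + 5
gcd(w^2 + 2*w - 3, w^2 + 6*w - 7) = w - 1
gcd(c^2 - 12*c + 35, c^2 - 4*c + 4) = 1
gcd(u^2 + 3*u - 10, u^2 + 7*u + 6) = 1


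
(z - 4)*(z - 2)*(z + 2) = z^3 - 4*z^2 - 4*z + 16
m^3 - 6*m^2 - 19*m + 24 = (m - 8)*(m - 1)*(m + 3)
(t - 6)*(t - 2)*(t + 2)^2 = t^4 - 4*t^3 - 16*t^2 + 16*t + 48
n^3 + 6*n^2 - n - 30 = (n - 2)*(n + 3)*(n + 5)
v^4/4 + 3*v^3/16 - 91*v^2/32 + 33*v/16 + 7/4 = (v/4 + 1)*(v - 2)*(v - 7/4)*(v + 1/2)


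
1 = 1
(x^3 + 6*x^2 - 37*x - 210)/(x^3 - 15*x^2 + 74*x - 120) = (x^2 + 12*x + 35)/(x^2 - 9*x + 20)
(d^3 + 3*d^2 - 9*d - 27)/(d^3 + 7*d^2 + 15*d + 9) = (d - 3)/(d + 1)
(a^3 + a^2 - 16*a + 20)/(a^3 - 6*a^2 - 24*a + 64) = (a^2 + 3*a - 10)/(a^2 - 4*a - 32)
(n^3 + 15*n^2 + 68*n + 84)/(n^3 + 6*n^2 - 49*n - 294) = (n + 2)/(n - 7)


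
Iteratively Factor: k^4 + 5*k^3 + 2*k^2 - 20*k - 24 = (k + 3)*(k^3 + 2*k^2 - 4*k - 8) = (k + 2)*(k + 3)*(k^2 - 4) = (k + 2)^2*(k + 3)*(k - 2)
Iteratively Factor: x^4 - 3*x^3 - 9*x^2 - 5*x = (x + 1)*(x^3 - 4*x^2 - 5*x) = x*(x + 1)*(x^2 - 4*x - 5) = x*(x + 1)^2*(x - 5)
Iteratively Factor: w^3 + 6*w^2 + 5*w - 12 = (w - 1)*(w^2 + 7*w + 12) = (w - 1)*(w + 4)*(w + 3)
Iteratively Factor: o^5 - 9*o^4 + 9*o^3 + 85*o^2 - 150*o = (o)*(o^4 - 9*o^3 + 9*o^2 + 85*o - 150) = o*(o - 5)*(o^3 - 4*o^2 - 11*o + 30) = o*(o - 5)^2*(o^2 + o - 6) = o*(o - 5)^2*(o - 2)*(o + 3)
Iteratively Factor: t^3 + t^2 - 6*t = (t + 3)*(t^2 - 2*t) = (t - 2)*(t + 3)*(t)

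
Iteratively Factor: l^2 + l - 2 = (l - 1)*(l + 2)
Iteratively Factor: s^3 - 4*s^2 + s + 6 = (s + 1)*(s^2 - 5*s + 6) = (s - 3)*(s + 1)*(s - 2)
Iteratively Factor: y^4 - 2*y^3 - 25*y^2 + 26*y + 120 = (y + 2)*(y^3 - 4*y^2 - 17*y + 60) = (y + 2)*(y + 4)*(y^2 - 8*y + 15) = (y - 5)*(y + 2)*(y + 4)*(y - 3)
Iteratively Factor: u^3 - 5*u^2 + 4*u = (u - 1)*(u^2 - 4*u) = (u - 4)*(u - 1)*(u)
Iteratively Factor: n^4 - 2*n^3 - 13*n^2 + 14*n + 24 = (n + 1)*(n^3 - 3*n^2 - 10*n + 24) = (n + 1)*(n + 3)*(n^2 - 6*n + 8) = (n - 4)*(n + 1)*(n + 3)*(n - 2)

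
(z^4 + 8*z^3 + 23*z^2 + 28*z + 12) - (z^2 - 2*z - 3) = z^4 + 8*z^3 + 22*z^2 + 30*z + 15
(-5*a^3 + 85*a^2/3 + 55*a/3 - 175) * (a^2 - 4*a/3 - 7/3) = -5*a^5 + 35*a^4 - 70*a^3/9 - 2390*a^2/9 + 1715*a/9 + 1225/3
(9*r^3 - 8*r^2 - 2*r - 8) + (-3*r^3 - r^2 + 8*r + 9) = 6*r^3 - 9*r^2 + 6*r + 1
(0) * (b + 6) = 0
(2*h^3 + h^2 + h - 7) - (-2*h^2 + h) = 2*h^3 + 3*h^2 - 7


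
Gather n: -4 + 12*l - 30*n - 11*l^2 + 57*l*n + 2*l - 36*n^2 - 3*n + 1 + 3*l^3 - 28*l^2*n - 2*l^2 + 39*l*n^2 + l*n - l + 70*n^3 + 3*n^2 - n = 3*l^3 - 13*l^2 + 13*l + 70*n^3 + n^2*(39*l - 33) + n*(-28*l^2 + 58*l - 34) - 3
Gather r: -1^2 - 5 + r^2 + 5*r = r^2 + 5*r - 6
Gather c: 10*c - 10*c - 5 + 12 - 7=0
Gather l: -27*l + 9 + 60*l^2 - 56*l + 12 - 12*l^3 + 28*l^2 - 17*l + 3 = -12*l^3 + 88*l^2 - 100*l + 24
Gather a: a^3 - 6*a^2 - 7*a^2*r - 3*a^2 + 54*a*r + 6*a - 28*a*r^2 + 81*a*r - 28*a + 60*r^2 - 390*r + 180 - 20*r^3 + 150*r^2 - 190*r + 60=a^3 + a^2*(-7*r - 9) + a*(-28*r^2 + 135*r - 22) - 20*r^3 + 210*r^2 - 580*r + 240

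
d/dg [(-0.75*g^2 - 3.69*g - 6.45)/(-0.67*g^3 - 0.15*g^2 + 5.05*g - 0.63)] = (-0.5025*g^4 - 4.9446*g^3 - 17.3055*g^2 - 0.989999999999998*g + 34.8972)/(0.4489*g^6 + 0.201*g^5 - 6.7445*g^4 - 0.6708*g^3 + 25.6915*g^2 - 6.363*g + 0.3969)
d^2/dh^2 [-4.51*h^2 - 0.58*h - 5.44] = -9.02000000000000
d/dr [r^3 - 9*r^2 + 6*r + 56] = 3*r^2 - 18*r + 6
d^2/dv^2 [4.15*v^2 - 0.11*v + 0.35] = 8.30000000000000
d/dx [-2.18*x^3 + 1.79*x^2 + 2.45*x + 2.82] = -6.54*x^2 + 3.58*x + 2.45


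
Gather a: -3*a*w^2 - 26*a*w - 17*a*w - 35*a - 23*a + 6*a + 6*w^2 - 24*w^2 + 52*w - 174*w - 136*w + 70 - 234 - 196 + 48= a*(-3*w^2 - 43*w - 52) - 18*w^2 - 258*w - 312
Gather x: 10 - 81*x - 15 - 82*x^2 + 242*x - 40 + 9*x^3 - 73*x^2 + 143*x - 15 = 9*x^3 - 155*x^2 + 304*x - 60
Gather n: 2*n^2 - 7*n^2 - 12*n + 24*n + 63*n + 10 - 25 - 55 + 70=-5*n^2 + 75*n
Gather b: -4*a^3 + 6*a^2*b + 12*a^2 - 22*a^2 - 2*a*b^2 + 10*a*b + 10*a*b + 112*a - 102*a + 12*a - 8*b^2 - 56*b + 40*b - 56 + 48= -4*a^3 - 10*a^2 + 22*a + b^2*(-2*a - 8) + b*(6*a^2 + 20*a - 16) - 8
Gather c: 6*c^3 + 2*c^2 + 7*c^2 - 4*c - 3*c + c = 6*c^3 + 9*c^2 - 6*c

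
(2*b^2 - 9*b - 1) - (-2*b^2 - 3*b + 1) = 4*b^2 - 6*b - 2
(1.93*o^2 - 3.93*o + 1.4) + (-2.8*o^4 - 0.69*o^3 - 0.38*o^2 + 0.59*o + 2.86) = -2.8*o^4 - 0.69*o^3 + 1.55*o^2 - 3.34*o + 4.26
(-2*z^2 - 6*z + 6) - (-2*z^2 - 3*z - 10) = 16 - 3*z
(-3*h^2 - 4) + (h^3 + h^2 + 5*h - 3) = h^3 - 2*h^2 + 5*h - 7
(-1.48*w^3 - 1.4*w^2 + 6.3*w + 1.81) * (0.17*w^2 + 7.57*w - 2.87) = -0.2516*w^5 - 11.4416*w^4 - 5.2794*w^3 + 52.0167*w^2 - 4.3793*w - 5.1947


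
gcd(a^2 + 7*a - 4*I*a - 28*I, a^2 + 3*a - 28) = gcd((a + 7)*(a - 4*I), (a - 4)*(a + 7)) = a + 7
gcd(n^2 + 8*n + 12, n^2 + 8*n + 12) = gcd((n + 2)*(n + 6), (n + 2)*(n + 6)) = n^2 + 8*n + 12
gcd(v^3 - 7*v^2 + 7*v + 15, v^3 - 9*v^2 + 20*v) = v - 5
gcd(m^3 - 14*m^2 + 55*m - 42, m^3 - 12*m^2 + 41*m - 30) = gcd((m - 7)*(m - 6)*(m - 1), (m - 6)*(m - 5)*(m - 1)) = m^2 - 7*m + 6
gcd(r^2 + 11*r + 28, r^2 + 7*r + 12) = r + 4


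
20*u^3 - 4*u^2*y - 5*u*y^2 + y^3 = (-5*u + y)*(-2*u + y)*(2*u + y)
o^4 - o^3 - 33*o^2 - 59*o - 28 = (o - 7)*(o + 1)^2*(o + 4)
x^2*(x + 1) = x^3 + x^2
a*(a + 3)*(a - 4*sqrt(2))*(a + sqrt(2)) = a^4 - 3*sqrt(2)*a^3 + 3*a^3 - 9*sqrt(2)*a^2 - 8*a^2 - 24*a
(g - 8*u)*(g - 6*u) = g^2 - 14*g*u + 48*u^2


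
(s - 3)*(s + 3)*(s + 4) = s^3 + 4*s^2 - 9*s - 36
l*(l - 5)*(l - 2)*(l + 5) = l^4 - 2*l^3 - 25*l^2 + 50*l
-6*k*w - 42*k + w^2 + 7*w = (-6*k + w)*(w + 7)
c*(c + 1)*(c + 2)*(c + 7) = c^4 + 10*c^3 + 23*c^2 + 14*c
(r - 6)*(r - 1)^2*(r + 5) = r^4 - 3*r^3 - 27*r^2 + 59*r - 30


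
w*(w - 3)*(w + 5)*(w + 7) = w^4 + 9*w^3 - w^2 - 105*w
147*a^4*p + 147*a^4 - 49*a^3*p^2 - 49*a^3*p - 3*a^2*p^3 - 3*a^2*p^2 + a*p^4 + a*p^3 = (-7*a + p)*(-3*a + p)*(7*a + p)*(a*p + a)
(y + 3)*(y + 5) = y^2 + 8*y + 15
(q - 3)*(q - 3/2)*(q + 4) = q^3 - q^2/2 - 27*q/2 + 18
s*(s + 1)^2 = s^3 + 2*s^2 + s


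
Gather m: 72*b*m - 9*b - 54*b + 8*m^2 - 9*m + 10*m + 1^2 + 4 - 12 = -63*b + 8*m^2 + m*(72*b + 1) - 7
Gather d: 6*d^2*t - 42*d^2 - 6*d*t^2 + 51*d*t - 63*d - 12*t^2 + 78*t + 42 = d^2*(6*t - 42) + d*(-6*t^2 + 51*t - 63) - 12*t^2 + 78*t + 42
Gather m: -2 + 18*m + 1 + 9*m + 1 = 27*m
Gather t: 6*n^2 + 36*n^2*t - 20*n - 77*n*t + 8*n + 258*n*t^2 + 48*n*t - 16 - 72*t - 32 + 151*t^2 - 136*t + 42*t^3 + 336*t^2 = 6*n^2 - 12*n + 42*t^3 + t^2*(258*n + 487) + t*(36*n^2 - 29*n - 208) - 48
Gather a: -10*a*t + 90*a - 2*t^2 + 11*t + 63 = a*(90 - 10*t) - 2*t^2 + 11*t + 63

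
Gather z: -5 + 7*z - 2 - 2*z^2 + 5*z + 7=-2*z^2 + 12*z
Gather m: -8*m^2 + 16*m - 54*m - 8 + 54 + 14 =-8*m^2 - 38*m + 60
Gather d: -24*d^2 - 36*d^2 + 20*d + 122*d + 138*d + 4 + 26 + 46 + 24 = -60*d^2 + 280*d + 100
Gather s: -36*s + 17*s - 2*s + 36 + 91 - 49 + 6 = 84 - 21*s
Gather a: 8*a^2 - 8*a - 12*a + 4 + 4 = 8*a^2 - 20*a + 8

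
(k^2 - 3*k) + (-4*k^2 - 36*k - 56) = -3*k^2 - 39*k - 56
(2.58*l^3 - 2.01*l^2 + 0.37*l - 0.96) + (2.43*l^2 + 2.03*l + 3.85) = 2.58*l^3 + 0.42*l^2 + 2.4*l + 2.89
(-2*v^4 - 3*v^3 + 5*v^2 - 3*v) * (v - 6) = -2*v^5 + 9*v^4 + 23*v^3 - 33*v^2 + 18*v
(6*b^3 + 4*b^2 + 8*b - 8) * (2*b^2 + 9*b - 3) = 12*b^5 + 62*b^4 + 34*b^3 + 44*b^2 - 96*b + 24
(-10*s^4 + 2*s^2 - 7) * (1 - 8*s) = 80*s^5 - 10*s^4 - 16*s^3 + 2*s^2 + 56*s - 7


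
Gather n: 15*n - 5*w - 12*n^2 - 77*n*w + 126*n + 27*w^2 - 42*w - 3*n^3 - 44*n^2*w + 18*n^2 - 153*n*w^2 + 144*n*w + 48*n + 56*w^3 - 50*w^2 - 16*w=-3*n^3 + n^2*(6 - 44*w) + n*(-153*w^2 + 67*w + 189) + 56*w^3 - 23*w^2 - 63*w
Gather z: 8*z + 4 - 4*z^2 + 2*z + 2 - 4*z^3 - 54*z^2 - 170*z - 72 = -4*z^3 - 58*z^2 - 160*z - 66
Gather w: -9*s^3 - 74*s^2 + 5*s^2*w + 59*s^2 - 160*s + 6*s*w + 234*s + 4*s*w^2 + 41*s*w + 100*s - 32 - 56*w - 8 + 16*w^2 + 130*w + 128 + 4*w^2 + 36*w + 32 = -9*s^3 - 15*s^2 + 174*s + w^2*(4*s + 20) + w*(5*s^2 + 47*s + 110) + 120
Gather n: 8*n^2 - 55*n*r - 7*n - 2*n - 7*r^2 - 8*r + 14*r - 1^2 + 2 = 8*n^2 + n*(-55*r - 9) - 7*r^2 + 6*r + 1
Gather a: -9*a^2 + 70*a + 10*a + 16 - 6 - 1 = -9*a^2 + 80*a + 9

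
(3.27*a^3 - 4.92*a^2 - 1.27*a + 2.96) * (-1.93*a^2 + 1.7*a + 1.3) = -6.3111*a^5 + 15.0546*a^4 - 1.6619*a^3 - 14.2678*a^2 + 3.381*a + 3.848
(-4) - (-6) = 2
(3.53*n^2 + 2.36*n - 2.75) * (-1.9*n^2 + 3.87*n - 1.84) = -6.707*n^4 + 9.1771*n^3 + 7.863*n^2 - 14.9849*n + 5.06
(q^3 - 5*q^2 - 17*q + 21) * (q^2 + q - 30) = q^5 - 4*q^4 - 52*q^3 + 154*q^2 + 531*q - 630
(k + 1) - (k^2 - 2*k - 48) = -k^2 + 3*k + 49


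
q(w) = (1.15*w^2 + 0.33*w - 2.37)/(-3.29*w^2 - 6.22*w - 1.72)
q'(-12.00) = -0.00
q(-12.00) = -0.40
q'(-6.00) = -0.02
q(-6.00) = -0.45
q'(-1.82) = 0.10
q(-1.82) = -0.65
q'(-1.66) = 2.01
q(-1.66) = -0.55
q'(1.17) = -0.26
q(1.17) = 0.03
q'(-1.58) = 39.00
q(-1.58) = 0.19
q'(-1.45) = 1.94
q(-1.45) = -1.13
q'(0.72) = -0.52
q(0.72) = 0.19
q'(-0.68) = -4.93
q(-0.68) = -2.09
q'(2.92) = -0.05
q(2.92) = -0.18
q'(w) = (2.3*w + 0.33)/(-3.29*w^2 - 6.22*w - 1.72) + (6.58*w + 6.22)*(1.15*w^2 + 0.33*w - 2.37)/(-3.29*w^2 - 6.22*w - 1.72)^2 = (-6.0673*w^2 - 19.5506*w - 15.309)/(10.8241*w^4 + 40.9276*w^3 + 50.006*w^2 + 21.3968*w + 2.9584)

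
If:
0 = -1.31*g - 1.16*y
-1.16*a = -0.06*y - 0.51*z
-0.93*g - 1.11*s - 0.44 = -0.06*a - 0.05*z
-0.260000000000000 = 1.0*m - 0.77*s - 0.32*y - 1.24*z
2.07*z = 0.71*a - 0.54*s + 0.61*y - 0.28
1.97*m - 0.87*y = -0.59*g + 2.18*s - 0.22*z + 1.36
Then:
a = -0.23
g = 1.68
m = -2.64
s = -1.83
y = -1.90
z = -0.30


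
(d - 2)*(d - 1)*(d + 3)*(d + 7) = d^4 + 7*d^3 - 7*d^2 - 43*d + 42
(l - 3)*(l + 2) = l^2 - l - 6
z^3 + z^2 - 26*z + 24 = (z - 4)*(z - 1)*(z + 6)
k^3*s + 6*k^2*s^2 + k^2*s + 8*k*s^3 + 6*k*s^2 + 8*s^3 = (k + 2*s)*(k + 4*s)*(k*s + s)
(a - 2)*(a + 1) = a^2 - a - 2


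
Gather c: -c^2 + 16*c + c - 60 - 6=-c^2 + 17*c - 66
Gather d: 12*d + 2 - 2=12*d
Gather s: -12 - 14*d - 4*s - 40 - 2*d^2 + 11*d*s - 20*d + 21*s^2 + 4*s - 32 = -2*d^2 + 11*d*s - 34*d + 21*s^2 - 84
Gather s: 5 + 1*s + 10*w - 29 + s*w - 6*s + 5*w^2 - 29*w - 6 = s*(w - 5) + 5*w^2 - 19*w - 30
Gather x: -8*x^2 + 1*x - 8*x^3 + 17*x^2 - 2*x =-8*x^3 + 9*x^2 - x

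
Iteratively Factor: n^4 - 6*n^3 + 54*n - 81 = (n - 3)*(n^3 - 3*n^2 - 9*n + 27) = (n - 3)^2*(n^2 - 9) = (n - 3)^3*(n + 3)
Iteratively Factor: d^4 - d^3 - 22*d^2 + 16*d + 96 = (d - 3)*(d^3 + 2*d^2 - 16*d - 32) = (d - 4)*(d - 3)*(d^2 + 6*d + 8) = (d - 4)*(d - 3)*(d + 4)*(d + 2)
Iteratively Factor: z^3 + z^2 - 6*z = (z - 2)*(z^2 + 3*z) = z*(z - 2)*(z + 3)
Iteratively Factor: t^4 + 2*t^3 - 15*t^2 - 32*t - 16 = (t - 4)*(t^3 + 6*t^2 + 9*t + 4) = (t - 4)*(t + 1)*(t^2 + 5*t + 4) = (t - 4)*(t + 1)*(t + 4)*(t + 1)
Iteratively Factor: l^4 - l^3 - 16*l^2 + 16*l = (l - 4)*(l^3 + 3*l^2 - 4*l) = l*(l - 4)*(l^2 + 3*l - 4) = l*(l - 4)*(l + 4)*(l - 1)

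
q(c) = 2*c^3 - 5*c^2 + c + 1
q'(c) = 6*c^2 - 10*c + 1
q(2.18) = 0.14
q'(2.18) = 7.71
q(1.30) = -1.76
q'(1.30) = -1.86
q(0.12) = 1.05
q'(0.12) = -0.11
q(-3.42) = -140.91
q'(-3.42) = 105.38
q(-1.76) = -27.15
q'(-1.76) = 37.19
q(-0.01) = 0.99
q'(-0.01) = 1.10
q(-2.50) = -64.00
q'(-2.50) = 63.50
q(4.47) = 84.19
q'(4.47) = 76.19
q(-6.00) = -617.00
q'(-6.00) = 277.00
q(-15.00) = -7889.00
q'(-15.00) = 1501.00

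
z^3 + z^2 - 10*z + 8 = (z - 2)*(z - 1)*(z + 4)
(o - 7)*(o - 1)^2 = o^3 - 9*o^2 + 15*o - 7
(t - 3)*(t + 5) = t^2 + 2*t - 15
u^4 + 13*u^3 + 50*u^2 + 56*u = u*(u + 2)*(u + 4)*(u + 7)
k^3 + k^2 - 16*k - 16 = (k - 4)*(k + 1)*(k + 4)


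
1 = 1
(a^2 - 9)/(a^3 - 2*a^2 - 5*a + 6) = (a + 3)/(a^2 + a - 2)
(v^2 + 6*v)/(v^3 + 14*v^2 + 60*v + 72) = v/(v^2 + 8*v + 12)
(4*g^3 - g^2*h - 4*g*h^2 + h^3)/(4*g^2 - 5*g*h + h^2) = g + h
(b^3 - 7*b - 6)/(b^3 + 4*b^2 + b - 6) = (b^2 - 2*b - 3)/(b^2 + 2*b - 3)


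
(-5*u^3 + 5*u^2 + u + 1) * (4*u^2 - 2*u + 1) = -20*u^5 + 30*u^4 - 11*u^3 + 7*u^2 - u + 1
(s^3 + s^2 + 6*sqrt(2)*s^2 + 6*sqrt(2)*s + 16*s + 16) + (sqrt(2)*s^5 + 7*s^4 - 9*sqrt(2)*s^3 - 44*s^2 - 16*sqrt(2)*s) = sqrt(2)*s^5 + 7*s^4 - 9*sqrt(2)*s^3 + s^3 - 43*s^2 + 6*sqrt(2)*s^2 - 10*sqrt(2)*s + 16*s + 16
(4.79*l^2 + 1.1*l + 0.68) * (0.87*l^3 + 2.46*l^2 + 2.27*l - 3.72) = 4.1673*l^5 + 12.7404*l^4 + 14.1709*l^3 - 13.649*l^2 - 2.5484*l - 2.5296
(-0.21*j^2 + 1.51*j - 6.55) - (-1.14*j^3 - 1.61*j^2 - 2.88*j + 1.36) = 1.14*j^3 + 1.4*j^2 + 4.39*j - 7.91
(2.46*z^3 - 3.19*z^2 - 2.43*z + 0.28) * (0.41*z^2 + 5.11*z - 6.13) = 1.0086*z^5 + 11.2627*z^4 - 32.377*z^3 + 7.2522*z^2 + 16.3267*z - 1.7164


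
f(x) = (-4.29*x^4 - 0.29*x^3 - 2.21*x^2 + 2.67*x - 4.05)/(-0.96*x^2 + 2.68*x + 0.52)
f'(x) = (1.92*x - 2.68)*(-4.29*x^4 - 0.29*x^3 - 2.21*x^2 + 2.67*x - 4.05)/(-0.96*x^2 + 2.68*x + 0.52)^2 + (-17.16*x^3 - 0.87*x^2 - 4.42*x + 2.67)/(-0.96*x^2 + 2.68*x + 0.52) = (8.2368*x^5 - 34.2132*x^4 - 10.4776*x^3 - 3.812*x^2 - 10.0744*x + 12.2424)/(0.9216*x^4 - 5.1456*x^3 + 6.184*x^2 + 2.7872*x + 0.2704)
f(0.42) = -2.35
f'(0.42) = 2.57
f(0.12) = -4.55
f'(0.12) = 15.99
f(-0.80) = 4.11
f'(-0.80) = 1.30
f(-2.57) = 16.35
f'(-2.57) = -13.78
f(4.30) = 266.92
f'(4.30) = -16.05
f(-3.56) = 33.87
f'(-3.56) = -21.68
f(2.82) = -658.48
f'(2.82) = -4967.53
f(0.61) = -2.17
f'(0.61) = -0.54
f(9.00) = 536.84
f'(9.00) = 89.97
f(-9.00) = 277.65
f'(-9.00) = -68.47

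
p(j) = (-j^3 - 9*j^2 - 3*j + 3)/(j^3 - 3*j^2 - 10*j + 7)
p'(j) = (-3*j^2 - 18*j - 3)/(j^3 - 3*j^2 - 10*j + 7) + (-3*j^2 + 6*j + 10)*(-j^3 - 9*j^2 - 3*j + 3)/(j^3 - 3*j^2 - 10*j + 7)^2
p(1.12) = 1.99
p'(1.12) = 0.17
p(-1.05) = -0.20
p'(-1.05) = 0.96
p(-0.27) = 0.34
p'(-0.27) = 0.46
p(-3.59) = 1.33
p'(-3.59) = 1.04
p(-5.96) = 0.35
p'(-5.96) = 0.19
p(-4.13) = 0.92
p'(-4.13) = 0.56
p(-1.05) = -0.20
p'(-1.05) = 0.96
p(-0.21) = 0.36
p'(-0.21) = 0.42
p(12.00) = -2.58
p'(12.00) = 0.21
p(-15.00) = -0.36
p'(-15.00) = 0.04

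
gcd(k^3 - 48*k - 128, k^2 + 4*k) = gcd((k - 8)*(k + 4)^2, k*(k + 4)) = k + 4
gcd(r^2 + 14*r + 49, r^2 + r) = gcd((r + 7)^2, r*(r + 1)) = 1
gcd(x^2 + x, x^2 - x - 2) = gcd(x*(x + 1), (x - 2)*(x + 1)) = x + 1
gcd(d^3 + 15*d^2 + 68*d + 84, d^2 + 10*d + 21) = d + 7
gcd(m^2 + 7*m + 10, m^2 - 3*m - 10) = m + 2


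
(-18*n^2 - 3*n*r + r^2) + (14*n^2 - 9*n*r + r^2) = -4*n^2 - 12*n*r + 2*r^2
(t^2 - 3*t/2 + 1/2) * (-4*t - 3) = -4*t^3 + 3*t^2 + 5*t/2 - 3/2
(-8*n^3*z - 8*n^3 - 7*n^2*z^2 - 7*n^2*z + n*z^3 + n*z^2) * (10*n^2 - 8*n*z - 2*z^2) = -80*n^5*z - 80*n^5 - 6*n^4*z^2 - 6*n^4*z + 82*n^3*z^3 + 82*n^3*z^2 + 6*n^2*z^4 + 6*n^2*z^3 - 2*n*z^5 - 2*n*z^4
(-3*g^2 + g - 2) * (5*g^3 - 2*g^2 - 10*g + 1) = -15*g^5 + 11*g^4 + 18*g^3 - 9*g^2 + 21*g - 2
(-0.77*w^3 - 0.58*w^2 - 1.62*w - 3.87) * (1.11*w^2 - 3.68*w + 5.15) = -0.8547*w^5 + 2.1898*w^4 - 3.6293*w^3 - 1.3211*w^2 + 5.8986*w - 19.9305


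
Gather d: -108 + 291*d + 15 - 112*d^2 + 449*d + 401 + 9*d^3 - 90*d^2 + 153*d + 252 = 9*d^3 - 202*d^2 + 893*d + 560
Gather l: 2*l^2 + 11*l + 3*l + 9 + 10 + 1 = 2*l^2 + 14*l + 20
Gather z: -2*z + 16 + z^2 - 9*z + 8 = z^2 - 11*z + 24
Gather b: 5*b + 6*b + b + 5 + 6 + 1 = 12*b + 12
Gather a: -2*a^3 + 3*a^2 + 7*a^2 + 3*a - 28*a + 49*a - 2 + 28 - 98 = -2*a^3 + 10*a^2 + 24*a - 72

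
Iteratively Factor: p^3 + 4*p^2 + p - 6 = (p - 1)*(p^2 + 5*p + 6) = (p - 1)*(p + 2)*(p + 3)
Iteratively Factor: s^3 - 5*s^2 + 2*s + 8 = (s + 1)*(s^2 - 6*s + 8) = (s - 2)*(s + 1)*(s - 4)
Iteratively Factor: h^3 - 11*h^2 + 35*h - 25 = (h - 1)*(h^2 - 10*h + 25) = (h - 5)*(h - 1)*(h - 5)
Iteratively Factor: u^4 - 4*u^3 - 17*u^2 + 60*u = (u + 4)*(u^3 - 8*u^2 + 15*u) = (u - 3)*(u + 4)*(u^2 - 5*u) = u*(u - 3)*(u + 4)*(u - 5)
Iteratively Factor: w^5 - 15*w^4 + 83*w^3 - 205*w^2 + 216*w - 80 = (w - 4)*(w^4 - 11*w^3 + 39*w^2 - 49*w + 20) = (w - 5)*(w - 4)*(w^3 - 6*w^2 + 9*w - 4) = (w - 5)*(w - 4)^2*(w^2 - 2*w + 1) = (w - 5)*(w - 4)^2*(w - 1)*(w - 1)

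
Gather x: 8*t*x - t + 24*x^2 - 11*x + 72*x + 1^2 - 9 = -t + 24*x^2 + x*(8*t + 61) - 8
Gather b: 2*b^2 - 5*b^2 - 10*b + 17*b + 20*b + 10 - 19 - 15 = -3*b^2 + 27*b - 24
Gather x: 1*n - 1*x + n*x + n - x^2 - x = 2*n - x^2 + x*(n - 2)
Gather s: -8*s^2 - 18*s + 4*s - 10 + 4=-8*s^2 - 14*s - 6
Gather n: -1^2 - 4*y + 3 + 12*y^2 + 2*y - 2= 12*y^2 - 2*y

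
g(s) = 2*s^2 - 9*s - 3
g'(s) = 4*s - 9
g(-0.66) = 3.81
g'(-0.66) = -11.64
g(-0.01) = -2.91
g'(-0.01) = -9.04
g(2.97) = -12.09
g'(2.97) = 2.88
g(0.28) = -5.36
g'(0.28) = -7.88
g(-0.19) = -1.22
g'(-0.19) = -9.76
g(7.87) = 50.04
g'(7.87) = 22.48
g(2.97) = -12.09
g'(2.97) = 2.88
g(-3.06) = 43.27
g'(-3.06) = -21.24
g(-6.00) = 123.00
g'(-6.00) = -33.00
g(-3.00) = 42.00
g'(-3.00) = -21.00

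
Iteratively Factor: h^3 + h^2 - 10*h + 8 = (h + 4)*(h^2 - 3*h + 2) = (h - 2)*(h + 4)*(h - 1)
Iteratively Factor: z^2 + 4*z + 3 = (z + 1)*(z + 3)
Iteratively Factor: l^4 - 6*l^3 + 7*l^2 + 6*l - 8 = (l + 1)*(l^3 - 7*l^2 + 14*l - 8) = (l - 2)*(l + 1)*(l^2 - 5*l + 4) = (l - 4)*(l - 2)*(l + 1)*(l - 1)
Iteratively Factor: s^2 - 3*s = (s - 3)*(s)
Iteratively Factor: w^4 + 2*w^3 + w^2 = (w + 1)*(w^3 + w^2) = w*(w + 1)*(w^2 + w) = w*(w + 1)^2*(w)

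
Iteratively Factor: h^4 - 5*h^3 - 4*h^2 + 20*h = (h - 5)*(h^3 - 4*h) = (h - 5)*(h + 2)*(h^2 - 2*h) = h*(h - 5)*(h + 2)*(h - 2)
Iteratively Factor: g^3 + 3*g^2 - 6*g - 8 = (g + 1)*(g^2 + 2*g - 8) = (g + 1)*(g + 4)*(g - 2)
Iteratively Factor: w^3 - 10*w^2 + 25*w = (w - 5)*(w^2 - 5*w) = w*(w - 5)*(w - 5)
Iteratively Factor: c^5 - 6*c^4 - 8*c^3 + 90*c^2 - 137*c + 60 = (c - 1)*(c^4 - 5*c^3 - 13*c^2 + 77*c - 60) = (c - 3)*(c - 1)*(c^3 - 2*c^2 - 19*c + 20) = (c - 3)*(c - 1)^2*(c^2 - c - 20) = (c - 3)*(c - 1)^2*(c + 4)*(c - 5)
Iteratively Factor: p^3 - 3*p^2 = (p - 3)*(p^2) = p*(p - 3)*(p)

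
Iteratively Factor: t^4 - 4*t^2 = (t)*(t^3 - 4*t) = t*(t + 2)*(t^2 - 2*t) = t^2*(t + 2)*(t - 2)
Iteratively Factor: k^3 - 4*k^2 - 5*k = (k + 1)*(k^2 - 5*k) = (k - 5)*(k + 1)*(k)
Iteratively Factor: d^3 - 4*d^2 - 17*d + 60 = (d - 5)*(d^2 + d - 12) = (d - 5)*(d + 4)*(d - 3)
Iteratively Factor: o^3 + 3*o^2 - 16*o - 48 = (o - 4)*(o^2 + 7*o + 12) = (o - 4)*(o + 4)*(o + 3)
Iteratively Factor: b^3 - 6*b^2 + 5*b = (b - 1)*(b^2 - 5*b) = b*(b - 1)*(b - 5)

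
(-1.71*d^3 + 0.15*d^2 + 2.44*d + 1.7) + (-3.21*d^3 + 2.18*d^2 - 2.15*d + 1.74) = -4.92*d^3 + 2.33*d^2 + 0.29*d + 3.44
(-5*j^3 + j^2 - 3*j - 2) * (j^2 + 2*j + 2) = -5*j^5 - 9*j^4 - 11*j^3 - 6*j^2 - 10*j - 4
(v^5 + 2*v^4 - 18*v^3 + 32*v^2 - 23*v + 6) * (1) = v^5 + 2*v^4 - 18*v^3 + 32*v^2 - 23*v + 6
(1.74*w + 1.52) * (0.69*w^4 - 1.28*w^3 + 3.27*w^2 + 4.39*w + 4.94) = 1.2006*w^5 - 1.1784*w^4 + 3.7442*w^3 + 12.609*w^2 + 15.2684*w + 7.5088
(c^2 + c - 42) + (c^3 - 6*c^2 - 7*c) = c^3 - 5*c^2 - 6*c - 42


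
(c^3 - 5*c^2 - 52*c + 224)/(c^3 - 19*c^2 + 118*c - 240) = (c^2 + 3*c - 28)/(c^2 - 11*c + 30)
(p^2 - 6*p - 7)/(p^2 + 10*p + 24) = (p^2 - 6*p - 7)/(p^2 + 10*p + 24)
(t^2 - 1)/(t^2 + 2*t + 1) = (t - 1)/(t + 1)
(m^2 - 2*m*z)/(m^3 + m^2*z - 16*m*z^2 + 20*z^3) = m/(m^2 + 3*m*z - 10*z^2)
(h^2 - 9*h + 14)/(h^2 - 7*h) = (h - 2)/h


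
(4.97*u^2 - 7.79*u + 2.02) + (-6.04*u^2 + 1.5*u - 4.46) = -1.07*u^2 - 6.29*u - 2.44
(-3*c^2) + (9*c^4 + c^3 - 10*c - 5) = 9*c^4 + c^3 - 3*c^2 - 10*c - 5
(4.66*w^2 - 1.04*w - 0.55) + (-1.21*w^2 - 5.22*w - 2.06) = 3.45*w^2 - 6.26*w - 2.61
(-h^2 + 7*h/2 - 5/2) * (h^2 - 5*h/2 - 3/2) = -h^4 + 6*h^3 - 39*h^2/4 + h + 15/4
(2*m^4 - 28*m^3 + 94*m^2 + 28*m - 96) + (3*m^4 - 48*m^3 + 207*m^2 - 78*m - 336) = 5*m^4 - 76*m^3 + 301*m^2 - 50*m - 432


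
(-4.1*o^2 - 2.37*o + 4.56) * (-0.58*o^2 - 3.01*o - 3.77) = 2.378*o^4 + 13.7156*o^3 + 19.9459*o^2 - 4.7907*o - 17.1912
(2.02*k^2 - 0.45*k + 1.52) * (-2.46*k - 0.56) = -4.9692*k^3 - 0.0242000000000002*k^2 - 3.4872*k - 0.8512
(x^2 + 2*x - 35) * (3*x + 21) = 3*x^3 + 27*x^2 - 63*x - 735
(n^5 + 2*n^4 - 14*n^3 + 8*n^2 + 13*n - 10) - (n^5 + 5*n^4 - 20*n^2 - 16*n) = -3*n^4 - 14*n^3 + 28*n^2 + 29*n - 10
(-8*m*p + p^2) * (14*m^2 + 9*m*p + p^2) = -112*m^3*p - 58*m^2*p^2 + m*p^3 + p^4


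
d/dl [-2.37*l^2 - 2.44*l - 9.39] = -4.74*l - 2.44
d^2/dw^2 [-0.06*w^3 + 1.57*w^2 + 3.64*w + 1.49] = 3.14 - 0.36*w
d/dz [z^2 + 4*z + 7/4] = 2*z + 4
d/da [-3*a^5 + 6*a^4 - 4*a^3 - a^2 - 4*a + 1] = -15*a^4 + 24*a^3 - 12*a^2 - 2*a - 4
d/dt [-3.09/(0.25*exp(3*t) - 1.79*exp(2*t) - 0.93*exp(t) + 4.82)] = (2.3175*exp(2*t) - 11.0622*exp(t) - 2.8737)*exp(t)/(0.25*exp(3*t) - 1.79*exp(2*t) - 0.93*exp(t) + 4.82)^2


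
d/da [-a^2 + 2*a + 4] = 2 - 2*a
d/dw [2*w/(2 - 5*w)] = 4/(5*w - 2)^2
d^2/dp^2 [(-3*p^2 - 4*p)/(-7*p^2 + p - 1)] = 14*(31*p^3 - 9*p^2 - 12*p + 1)/(343*p^6 - 147*p^5 + 168*p^4 - 43*p^3 + 24*p^2 - 3*p + 1)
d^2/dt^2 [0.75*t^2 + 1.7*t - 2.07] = 1.50000000000000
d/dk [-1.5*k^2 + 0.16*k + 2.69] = 0.16 - 3.0*k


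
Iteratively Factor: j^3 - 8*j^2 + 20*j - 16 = (j - 2)*(j^2 - 6*j + 8) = (j - 4)*(j - 2)*(j - 2)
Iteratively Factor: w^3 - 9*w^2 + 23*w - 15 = (w - 3)*(w^2 - 6*w + 5) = (w - 5)*(w - 3)*(w - 1)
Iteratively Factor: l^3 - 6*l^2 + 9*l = (l - 3)*(l^2 - 3*l) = l*(l - 3)*(l - 3)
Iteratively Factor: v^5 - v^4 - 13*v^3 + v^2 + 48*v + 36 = (v - 3)*(v^4 + 2*v^3 - 7*v^2 - 20*v - 12) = (v - 3)*(v + 2)*(v^3 - 7*v - 6) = (v - 3)*(v + 2)^2*(v^2 - 2*v - 3) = (v - 3)^2*(v + 2)^2*(v + 1)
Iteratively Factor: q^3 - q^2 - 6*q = (q)*(q^2 - q - 6) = q*(q + 2)*(q - 3)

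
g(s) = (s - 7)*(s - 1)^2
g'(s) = (s - 7)*(2*s - 2) + (s - 1)^2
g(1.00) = 0.00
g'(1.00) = 0.00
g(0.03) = -6.56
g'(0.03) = 14.46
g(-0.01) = -7.15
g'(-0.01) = 15.18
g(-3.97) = -270.97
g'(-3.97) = 133.74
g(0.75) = -0.39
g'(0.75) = 3.19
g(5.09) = -31.95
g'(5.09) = 1.10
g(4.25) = -29.05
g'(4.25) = -7.31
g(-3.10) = -169.78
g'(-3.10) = 99.63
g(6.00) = -25.00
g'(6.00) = 15.00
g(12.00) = 605.00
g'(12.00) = 231.00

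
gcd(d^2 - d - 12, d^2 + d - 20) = d - 4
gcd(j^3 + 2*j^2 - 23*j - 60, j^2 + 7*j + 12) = j^2 + 7*j + 12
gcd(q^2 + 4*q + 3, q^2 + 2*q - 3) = q + 3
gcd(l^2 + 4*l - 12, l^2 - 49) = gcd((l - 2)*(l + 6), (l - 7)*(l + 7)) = 1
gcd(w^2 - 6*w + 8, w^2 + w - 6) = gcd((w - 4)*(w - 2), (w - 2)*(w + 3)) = w - 2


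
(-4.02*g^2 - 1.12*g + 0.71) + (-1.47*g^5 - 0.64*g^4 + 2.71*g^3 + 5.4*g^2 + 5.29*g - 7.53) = -1.47*g^5 - 0.64*g^4 + 2.71*g^3 + 1.38*g^2 + 4.17*g - 6.82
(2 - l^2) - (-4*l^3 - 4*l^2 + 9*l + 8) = 4*l^3 + 3*l^2 - 9*l - 6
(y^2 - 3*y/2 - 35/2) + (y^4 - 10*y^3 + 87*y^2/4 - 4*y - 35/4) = y^4 - 10*y^3 + 91*y^2/4 - 11*y/2 - 105/4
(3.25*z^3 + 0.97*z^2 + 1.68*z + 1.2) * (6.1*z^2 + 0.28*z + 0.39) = 19.825*z^5 + 6.827*z^4 + 11.7871*z^3 + 8.1687*z^2 + 0.9912*z + 0.468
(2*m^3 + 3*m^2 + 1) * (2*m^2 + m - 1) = 4*m^5 + 8*m^4 + m^3 - m^2 + m - 1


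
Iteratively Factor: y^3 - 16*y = (y)*(y^2 - 16) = y*(y + 4)*(y - 4)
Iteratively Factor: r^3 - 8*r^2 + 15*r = (r - 5)*(r^2 - 3*r) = (r - 5)*(r - 3)*(r)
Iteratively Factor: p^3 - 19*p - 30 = (p + 3)*(p^2 - 3*p - 10) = (p + 2)*(p + 3)*(p - 5)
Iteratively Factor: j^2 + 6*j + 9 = (j + 3)*(j + 3)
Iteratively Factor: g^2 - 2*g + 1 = (g - 1)*(g - 1)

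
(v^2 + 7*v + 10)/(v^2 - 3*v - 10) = (v + 5)/(v - 5)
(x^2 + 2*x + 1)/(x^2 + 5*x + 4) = (x + 1)/(x + 4)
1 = 1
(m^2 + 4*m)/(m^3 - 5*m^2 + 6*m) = (m + 4)/(m^2 - 5*m + 6)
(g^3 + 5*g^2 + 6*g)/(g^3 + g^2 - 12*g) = (g^2 + 5*g + 6)/(g^2 + g - 12)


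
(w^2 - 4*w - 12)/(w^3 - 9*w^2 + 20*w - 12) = (w + 2)/(w^2 - 3*w + 2)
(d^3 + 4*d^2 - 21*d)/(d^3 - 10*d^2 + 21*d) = (d + 7)/(d - 7)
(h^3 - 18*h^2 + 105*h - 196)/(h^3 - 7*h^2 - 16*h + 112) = (h - 7)/(h + 4)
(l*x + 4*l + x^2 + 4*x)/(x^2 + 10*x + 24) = (l + x)/(x + 6)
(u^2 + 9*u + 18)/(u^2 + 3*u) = (u + 6)/u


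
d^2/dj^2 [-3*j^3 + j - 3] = -18*j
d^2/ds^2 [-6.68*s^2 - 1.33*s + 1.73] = -13.3600000000000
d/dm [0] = 0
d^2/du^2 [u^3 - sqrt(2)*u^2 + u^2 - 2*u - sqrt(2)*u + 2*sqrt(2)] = 6*u - 2*sqrt(2) + 2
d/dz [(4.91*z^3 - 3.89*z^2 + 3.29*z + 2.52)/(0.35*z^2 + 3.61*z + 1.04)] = (1.7185*z^4 + 35.4502*z^3 + 0.1248*z^2 - 9.8552*z - 5.6756)/(0.1225*z^4 + 2.527*z^3 + 13.7601*z^2 + 7.5088*z + 1.0816)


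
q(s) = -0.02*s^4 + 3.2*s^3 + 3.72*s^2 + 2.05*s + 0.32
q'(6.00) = 375.01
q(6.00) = 811.82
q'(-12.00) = 1433.41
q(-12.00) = -5432.92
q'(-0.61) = 1.10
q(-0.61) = -0.28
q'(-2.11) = 29.84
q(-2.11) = -17.90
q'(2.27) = 67.47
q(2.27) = 61.04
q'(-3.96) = 128.10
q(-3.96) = -153.10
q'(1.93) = 51.59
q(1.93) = 40.86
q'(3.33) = 130.32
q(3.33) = 164.10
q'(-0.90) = 3.19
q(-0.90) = -0.86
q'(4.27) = 202.63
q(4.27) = 319.39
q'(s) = -0.08*s^3 + 9.6*s^2 + 7.44*s + 2.05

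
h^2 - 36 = (h - 6)*(h + 6)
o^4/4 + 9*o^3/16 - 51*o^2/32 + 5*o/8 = o*(o/4 + 1)*(o - 5/4)*(o - 1/2)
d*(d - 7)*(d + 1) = d^3 - 6*d^2 - 7*d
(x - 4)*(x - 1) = x^2 - 5*x + 4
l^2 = l^2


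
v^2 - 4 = (v - 2)*(v + 2)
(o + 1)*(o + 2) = o^2 + 3*o + 2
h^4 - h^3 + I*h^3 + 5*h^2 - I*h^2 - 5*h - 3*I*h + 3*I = (h - 1)*(h - I)^2*(h + 3*I)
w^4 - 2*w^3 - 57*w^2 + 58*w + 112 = (w - 8)*(w - 2)*(w + 1)*(w + 7)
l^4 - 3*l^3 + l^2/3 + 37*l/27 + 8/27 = (l - 8/3)*(l - 1)*(l + 1/3)^2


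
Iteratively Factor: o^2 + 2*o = (o + 2)*(o)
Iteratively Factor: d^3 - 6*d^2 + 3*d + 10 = (d - 2)*(d^2 - 4*d - 5) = (d - 5)*(d - 2)*(d + 1)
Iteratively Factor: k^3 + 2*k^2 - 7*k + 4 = (k - 1)*(k^2 + 3*k - 4) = (k - 1)^2*(k + 4)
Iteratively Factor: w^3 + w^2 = (w + 1)*(w^2) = w*(w + 1)*(w)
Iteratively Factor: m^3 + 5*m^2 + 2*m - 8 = (m + 4)*(m^2 + m - 2) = (m - 1)*(m + 4)*(m + 2)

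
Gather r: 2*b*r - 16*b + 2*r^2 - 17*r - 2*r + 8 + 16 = -16*b + 2*r^2 + r*(2*b - 19) + 24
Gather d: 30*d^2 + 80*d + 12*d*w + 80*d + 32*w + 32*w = 30*d^2 + d*(12*w + 160) + 64*w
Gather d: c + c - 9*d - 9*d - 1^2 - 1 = 2*c - 18*d - 2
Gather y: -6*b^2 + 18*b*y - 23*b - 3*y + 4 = -6*b^2 - 23*b + y*(18*b - 3) + 4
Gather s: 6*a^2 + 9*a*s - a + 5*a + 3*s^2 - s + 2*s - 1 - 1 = 6*a^2 + 4*a + 3*s^2 + s*(9*a + 1) - 2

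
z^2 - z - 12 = (z - 4)*(z + 3)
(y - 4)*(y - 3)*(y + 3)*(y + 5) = y^4 + y^3 - 29*y^2 - 9*y + 180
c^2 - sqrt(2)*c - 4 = (c - 2*sqrt(2))*(c + sqrt(2))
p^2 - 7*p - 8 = (p - 8)*(p + 1)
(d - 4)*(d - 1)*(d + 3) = d^3 - 2*d^2 - 11*d + 12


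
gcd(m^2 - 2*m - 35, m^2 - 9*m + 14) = m - 7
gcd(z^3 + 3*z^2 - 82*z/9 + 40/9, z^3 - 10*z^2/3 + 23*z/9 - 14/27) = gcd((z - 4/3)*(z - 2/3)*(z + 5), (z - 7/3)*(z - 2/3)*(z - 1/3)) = z - 2/3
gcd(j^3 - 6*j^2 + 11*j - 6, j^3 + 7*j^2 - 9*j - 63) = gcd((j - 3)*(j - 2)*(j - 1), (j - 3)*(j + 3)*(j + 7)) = j - 3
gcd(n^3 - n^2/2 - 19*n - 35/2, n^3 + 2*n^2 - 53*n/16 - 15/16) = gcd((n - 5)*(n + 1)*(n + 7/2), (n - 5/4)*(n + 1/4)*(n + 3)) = 1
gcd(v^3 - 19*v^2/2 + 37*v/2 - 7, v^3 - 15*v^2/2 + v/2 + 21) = v^2 - 9*v + 14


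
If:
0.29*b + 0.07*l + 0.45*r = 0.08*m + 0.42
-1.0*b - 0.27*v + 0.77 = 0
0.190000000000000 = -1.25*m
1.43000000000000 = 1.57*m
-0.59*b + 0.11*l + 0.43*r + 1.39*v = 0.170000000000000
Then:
No Solution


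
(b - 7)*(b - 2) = b^2 - 9*b + 14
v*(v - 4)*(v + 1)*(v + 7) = v^4 + 4*v^3 - 25*v^2 - 28*v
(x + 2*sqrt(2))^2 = x^2 + 4*sqrt(2)*x + 8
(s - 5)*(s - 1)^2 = s^3 - 7*s^2 + 11*s - 5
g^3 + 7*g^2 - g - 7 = (g - 1)*(g + 1)*(g + 7)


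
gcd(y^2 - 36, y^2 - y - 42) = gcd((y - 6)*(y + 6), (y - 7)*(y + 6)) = y + 6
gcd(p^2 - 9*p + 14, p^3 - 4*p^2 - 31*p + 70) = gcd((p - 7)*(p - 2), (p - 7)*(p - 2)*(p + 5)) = p^2 - 9*p + 14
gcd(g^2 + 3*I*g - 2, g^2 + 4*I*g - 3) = g + I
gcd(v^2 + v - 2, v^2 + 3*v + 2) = v + 2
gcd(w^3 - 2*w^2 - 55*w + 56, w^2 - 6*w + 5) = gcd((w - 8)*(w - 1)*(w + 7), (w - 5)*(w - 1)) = w - 1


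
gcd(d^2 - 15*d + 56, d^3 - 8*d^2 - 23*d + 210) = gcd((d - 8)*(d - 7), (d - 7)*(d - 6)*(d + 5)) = d - 7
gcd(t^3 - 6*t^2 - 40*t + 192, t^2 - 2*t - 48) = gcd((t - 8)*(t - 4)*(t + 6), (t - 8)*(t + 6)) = t^2 - 2*t - 48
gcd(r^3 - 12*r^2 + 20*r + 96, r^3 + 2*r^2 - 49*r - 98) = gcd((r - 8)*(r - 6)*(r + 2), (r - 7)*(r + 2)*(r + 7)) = r + 2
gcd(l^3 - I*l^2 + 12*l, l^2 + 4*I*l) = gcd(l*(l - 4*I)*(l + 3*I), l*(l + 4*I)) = l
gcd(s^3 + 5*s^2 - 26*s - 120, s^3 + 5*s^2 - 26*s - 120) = s^3 + 5*s^2 - 26*s - 120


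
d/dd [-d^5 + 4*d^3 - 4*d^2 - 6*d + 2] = -5*d^4 + 12*d^2 - 8*d - 6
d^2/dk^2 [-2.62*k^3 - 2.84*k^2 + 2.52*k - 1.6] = -15.72*k - 5.68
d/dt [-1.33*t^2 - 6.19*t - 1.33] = -2.66*t - 6.19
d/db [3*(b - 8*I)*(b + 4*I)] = 6*b - 12*I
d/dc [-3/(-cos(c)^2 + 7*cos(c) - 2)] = 3*(2*cos(c) - 7)*sin(c)/(cos(c)^2 - 7*cos(c) + 2)^2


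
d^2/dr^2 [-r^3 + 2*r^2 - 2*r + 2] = 4 - 6*r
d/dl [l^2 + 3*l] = 2*l + 3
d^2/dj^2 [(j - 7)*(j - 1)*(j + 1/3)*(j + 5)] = 12*j^2 - 16*j - 68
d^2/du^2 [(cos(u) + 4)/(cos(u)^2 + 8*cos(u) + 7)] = (-(1 - cos(2*u))^2 - 97*cos(u) - 94*cos(2*u) - 7*cos(3*u) + 1286)/(4*(cos(u) + 1)^2*(cos(u) + 7)^3)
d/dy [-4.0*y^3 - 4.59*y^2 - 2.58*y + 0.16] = -12.0*y^2 - 9.18*y - 2.58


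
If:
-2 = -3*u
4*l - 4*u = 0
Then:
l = 2/3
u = 2/3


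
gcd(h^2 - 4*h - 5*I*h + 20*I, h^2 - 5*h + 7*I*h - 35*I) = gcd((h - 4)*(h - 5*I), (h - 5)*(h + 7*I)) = 1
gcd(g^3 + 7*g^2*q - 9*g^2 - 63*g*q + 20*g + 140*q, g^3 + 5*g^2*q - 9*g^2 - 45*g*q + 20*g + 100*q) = g^2 - 9*g + 20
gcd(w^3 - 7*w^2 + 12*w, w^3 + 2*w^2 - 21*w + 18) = w - 3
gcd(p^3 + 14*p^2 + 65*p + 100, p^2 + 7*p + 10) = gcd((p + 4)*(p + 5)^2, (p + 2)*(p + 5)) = p + 5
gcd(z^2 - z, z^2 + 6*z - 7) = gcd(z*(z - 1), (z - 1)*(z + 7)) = z - 1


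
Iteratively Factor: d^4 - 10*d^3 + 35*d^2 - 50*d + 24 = (d - 3)*(d^3 - 7*d^2 + 14*d - 8) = (d - 3)*(d - 2)*(d^2 - 5*d + 4) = (d - 3)*(d - 2)*(d - 1)*(d - 4)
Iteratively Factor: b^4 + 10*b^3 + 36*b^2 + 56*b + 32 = (b + 2)*(b^3 + 8*b^2 + 20*b + 16) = (b + 2)^2*(b^2 + 6*b + 8) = (b + 2)^2*(b + 4)*(b + 2)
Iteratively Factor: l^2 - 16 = (l - 4)*(l + 4)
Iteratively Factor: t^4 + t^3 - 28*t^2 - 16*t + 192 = (t - 4)*(t^3 + 5*t^2 - 8*t - 48) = (t - 4)*(t - 3)*(t^2 + 8*t + 16) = (t - 4)*(t - 3)*(t + 4)*(t + 4)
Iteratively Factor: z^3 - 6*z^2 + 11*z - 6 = (z - 3)*(z^2 - 3*z + 2) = (z - 3)*(z - 2)*(z - 1)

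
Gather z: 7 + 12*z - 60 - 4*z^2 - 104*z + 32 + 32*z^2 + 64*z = 28*z^2 - 28*z - 21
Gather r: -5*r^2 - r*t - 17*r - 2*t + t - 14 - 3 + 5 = -5*r^2 + r*(-t - 17) - t - 12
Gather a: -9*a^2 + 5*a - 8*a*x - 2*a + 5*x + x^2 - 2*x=-9*a^2 + a*(3 - 8*x) + x^2 + 3*x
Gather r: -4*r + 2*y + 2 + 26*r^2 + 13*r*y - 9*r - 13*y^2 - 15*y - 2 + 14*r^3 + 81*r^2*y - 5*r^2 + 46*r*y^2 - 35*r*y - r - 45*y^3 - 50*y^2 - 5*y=14*r^3 + r^2*(81*y + 21) + r*(46*y^2 - 22*y - 14) - 45*y^3 - 63*y^2 - 18*y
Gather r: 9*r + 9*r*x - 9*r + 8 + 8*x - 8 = 9*r*x + 8*x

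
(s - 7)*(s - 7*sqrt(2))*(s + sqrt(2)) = s^3 - 6*sqrt(2)*s^2 - 7*s^2 - 14*s + 42*sqrt(2)*s + 98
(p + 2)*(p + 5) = p^2 + 7*p + 10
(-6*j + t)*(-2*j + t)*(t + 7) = 12*j^2*t + 84*j^2 - 8*j*t^2 - 56*j*t + t^3 + 7*t^2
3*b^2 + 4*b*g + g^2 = (b + g)*(3*b + g)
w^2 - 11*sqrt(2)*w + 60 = (w - 6*sqrt(2))*(w - 5*sqrt(2))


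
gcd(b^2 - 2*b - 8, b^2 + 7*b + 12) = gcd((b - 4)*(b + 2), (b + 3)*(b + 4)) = 1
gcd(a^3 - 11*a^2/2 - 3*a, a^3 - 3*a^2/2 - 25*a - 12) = a^2 - 11*a/2 - 3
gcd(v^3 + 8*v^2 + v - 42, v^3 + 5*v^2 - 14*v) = v^2 + 5*v - 14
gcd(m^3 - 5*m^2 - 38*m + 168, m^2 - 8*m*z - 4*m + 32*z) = m - 4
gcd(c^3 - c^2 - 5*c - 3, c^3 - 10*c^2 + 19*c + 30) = c + 1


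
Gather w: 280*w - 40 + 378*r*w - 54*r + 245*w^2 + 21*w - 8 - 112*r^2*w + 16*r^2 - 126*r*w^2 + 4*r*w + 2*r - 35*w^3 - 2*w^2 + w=16*r^2 - 52*r - 35*w^3 + w^2*(243 - 126*r) + w*(-112*r^2 + 382*r + 302) - 48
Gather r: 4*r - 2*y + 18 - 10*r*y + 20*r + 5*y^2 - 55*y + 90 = r*(24 - 10*y) + 5*y^2 - 57*y + 108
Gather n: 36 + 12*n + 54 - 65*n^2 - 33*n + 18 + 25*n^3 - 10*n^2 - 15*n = 25*n^3 - 75*n^2 - 36*n + 108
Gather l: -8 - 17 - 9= -34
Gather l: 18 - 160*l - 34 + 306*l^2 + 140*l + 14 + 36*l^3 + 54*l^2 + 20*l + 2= 36*l^3 + 360*l^2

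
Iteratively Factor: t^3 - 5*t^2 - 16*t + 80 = (t - 5)*(t^2 - 16) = (t - 5)*(t + 4)*(t - 4)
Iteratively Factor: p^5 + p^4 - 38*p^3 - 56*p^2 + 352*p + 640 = (p - 5)*(p^4 + 6*p^3 - 8*p^2 - 96*p - 128) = (p - 5)*(p + 4)*(p^3 + 2*p^2 - 16*p - 32) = (p - 5)*(p + 4)^2*(p^2 - 2*p - 8) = (p - 5)*(p - 4)*(p + 4)^2*(p + 2)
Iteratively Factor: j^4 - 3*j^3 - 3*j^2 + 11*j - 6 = (j + 2)*(j^3 - 5*j^2 + 7*j - 3) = (j - 1)*(j + 2)*(j^2 - 4*j + 3) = (j - 3)*(j - 1)*(j + 2)*(j - 1)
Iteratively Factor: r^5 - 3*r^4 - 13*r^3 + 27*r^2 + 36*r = (r - 3)*(r^4 - 13*r^2 - 12*r) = (r - 3)*(r + 3)*(r^3 - 3*r^2 - 4*r) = (r - 3)*(r + 1)*(r + 3)*(r^2 - 4*r) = (r - 4)*(r - 3)*(r + 1)*(r + 3)*(r)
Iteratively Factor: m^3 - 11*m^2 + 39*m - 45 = (m - 5)*(m^2 - 6*m + 9) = (m - 5)*(m - 3)*(m - 3)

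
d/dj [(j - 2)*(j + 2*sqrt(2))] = 2*j - 2 + 2*sqrt(2)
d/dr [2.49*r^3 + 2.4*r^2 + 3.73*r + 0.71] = 7.47*r^2 + 4.8*r + 3.73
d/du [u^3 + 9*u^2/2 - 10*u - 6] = 3*u^2 + 9*u - 10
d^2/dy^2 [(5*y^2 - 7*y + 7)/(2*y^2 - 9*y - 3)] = 2*(62*y^3 + 174*y^2 - 504*y + 843)/(8*y^6 - 108*y^5 + 450*y^4 - 405*y^3 - 675*y^2 - 243*y - 27)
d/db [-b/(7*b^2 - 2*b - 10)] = (7*b^2 + 10)/(49*b^4 - 28*b^3 - 136*b^2 + 40*b + 100)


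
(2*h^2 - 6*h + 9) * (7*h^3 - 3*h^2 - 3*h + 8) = 14*h^5 - 48*h^4 + 75*h^3 + 7*h^2 - 75*h + 72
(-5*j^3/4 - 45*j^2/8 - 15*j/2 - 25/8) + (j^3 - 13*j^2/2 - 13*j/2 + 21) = -j^3/4 - 97*j^2/8 - 14*j + 143/8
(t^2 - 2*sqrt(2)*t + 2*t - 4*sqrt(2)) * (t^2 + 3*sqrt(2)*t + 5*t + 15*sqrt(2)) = t^4 + sqrt(2)*t^3 + 7*t^3 - 2*t^2 + 7*sqrt(2)*t^2 - 84*t + 10*sqrt(2)*t - 120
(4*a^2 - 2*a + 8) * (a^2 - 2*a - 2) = 4*a^4 - 10*a^3 + 4*a^2 - 12*a - 16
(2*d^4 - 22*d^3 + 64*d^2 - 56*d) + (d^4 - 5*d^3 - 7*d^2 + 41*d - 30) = 3*d^4 - 27*d^3 + 57*d^2 - 15*d - 30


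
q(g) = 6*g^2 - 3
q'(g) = 12*g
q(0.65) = -0.46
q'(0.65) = 7.80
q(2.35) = 30.14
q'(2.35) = 28.20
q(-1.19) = 5.50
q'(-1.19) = -14.28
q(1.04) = 3.49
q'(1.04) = 12.48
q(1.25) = 6.38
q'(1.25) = 15.00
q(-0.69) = -0.14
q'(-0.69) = -8.28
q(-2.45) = 33.02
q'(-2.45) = -29.40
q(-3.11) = 55.03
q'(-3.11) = -37.32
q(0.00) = -3.00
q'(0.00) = 0.00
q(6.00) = 213.00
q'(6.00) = 72.00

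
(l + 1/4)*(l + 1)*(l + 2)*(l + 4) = l^4 + 29*l^3/4 + 63*l^2/4 + 23*l/2 + 2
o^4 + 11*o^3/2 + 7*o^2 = o^2*(o + 2)*(o + 7/2)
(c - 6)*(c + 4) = c^2 - 2*c - 24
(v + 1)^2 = v^2 + 2*v + 1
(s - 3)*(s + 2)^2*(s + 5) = s^4 + 6*s^3 - 3*s^2 - 52*s - 60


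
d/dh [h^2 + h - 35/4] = 2*h + 1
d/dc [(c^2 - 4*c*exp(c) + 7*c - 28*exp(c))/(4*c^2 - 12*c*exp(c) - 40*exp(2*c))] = ((-c^2 + 3*c*exp(c) + 10*exp(2*c))*(4*c*exp(c) - 2*c + 32*exp(c) - 7) + (c^2 - 4*c*exp(c) + 7*c - 28*exp(c))*(3*c*exp(c) - 2*c + 20*exp(2*c) + 3*exp(c)))/(4*(-c^2 + 3*c*exp(c) + 10*exp(2*c))^2)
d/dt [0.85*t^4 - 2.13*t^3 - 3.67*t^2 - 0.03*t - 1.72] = 3.4*t^3 - 6.39*t^2 - 7.34*t - 0.03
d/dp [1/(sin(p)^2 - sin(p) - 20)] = (1 - 2*sin(p))*cos(p)/(sin(p) + cos(p)^2 + 19)^2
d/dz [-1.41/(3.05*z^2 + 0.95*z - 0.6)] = (8.601*z + 1.3395)/(3.05*z^2 + 0.95*z - 0.6)^2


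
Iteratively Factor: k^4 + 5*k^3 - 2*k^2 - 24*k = (k - 2)*(k^3 + 7*k^2 + 12*k) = (k - 2)*(k + 3)*(k^2 + 4*k) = (k - 2)*(k + 3)*(k + 4)*(k)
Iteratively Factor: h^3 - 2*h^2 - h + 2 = (h + 1)*(h^2 - 3*h + 2) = (h - 1)*(h + 1)*(h - 2)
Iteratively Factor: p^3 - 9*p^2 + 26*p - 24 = (p - 4)*(p^2 - 5*p + 6) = (p - 4)*(p - 2)*(p - 3)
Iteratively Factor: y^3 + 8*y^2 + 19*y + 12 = (y + 1)*(y^2 + 7*y + 12) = (y + 1)*(y + 3)*(y + 4)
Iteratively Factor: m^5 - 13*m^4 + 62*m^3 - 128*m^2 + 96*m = (m - 3)*(m^4 - 10*m^3 + 32*m^2 - 32*m) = (m - 3)*(m - 2)*(m^3 - 8*m^2 + 16*m) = (m - 4)*(m - 3)*(m - 2)*(m^2 - 4*m) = m*(m - 4)*(m - 3)*(m - 2)*(m - 4)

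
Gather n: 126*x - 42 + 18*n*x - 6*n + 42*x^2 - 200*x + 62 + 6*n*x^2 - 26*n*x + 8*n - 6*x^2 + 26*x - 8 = n*(6*x^2 - 8*x + 2) + 36*x^2 - 48*x + 12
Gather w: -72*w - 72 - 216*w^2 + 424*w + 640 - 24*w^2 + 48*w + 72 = -240*w^2 + 400*w + 640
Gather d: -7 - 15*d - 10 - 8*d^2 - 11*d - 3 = -8*d^2 - 26*d - 20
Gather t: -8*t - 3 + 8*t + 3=0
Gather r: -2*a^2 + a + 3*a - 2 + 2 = -2*a^2 + 4*a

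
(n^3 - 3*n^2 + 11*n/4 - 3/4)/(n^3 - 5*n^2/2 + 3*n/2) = (n - 1/2)/n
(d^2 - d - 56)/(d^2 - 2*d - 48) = (d + 7)/(d + 6)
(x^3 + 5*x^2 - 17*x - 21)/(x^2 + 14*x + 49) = (x^2 - 2*x - 3)/(x + 7)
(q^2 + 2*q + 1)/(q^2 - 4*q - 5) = (q + 1)/(q - 5)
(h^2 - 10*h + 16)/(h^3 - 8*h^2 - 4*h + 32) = 1/(h + 2)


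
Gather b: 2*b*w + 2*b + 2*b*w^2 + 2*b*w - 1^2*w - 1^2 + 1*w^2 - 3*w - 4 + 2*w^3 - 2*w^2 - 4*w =b*(2*w^2 + 4*w + 2) + 2*w^3 - w^2 - 8*w - 5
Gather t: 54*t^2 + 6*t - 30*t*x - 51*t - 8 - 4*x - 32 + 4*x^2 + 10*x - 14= 54*t^2 + t*(-30*x - 45) + 4*x^2 + 6*x - 54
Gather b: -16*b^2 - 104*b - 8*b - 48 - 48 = -16*b^2 - 112*b - 96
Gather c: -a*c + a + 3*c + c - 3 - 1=a + c*(4 - a) - 4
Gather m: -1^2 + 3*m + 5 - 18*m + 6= 10 - 15*m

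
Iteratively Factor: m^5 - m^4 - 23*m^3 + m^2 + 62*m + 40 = (m - 2)*(m^4 + m^3 - 21*m^2 - 41*m - 20) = (m - 2)*(m + 1)*(m^3 - 21*m - 20) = (m - 5)*(m - 2)*(m + 1)*(m^2 + 5*m + 4) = (m - 5)*(m - 2)*(m + 1)*(m + 4)*(m + 1)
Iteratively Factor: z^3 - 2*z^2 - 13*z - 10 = (z + 1)*(z^2 - 3*z - 10) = (z - 5)*(z + 1)*(z + 2)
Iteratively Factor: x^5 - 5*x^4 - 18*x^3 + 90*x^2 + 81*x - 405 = (x + 3)*(x^4 - 8*x^3 + 6*x^2 + 72*x - 135) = (x - 5)*(x + 3)*(x^3 - 3*x^2 - 9*x + 27) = (x - 5)*(x + 3)^2*(x^2 - 6*x + 9) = (x - 5)*(x - 3)*(x + 3)^2*(x - 3)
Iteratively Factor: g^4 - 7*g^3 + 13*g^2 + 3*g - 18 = (g - 2)*(g^3 - 5*g^2 + 3*g + 9) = (g - 2)*(g + 1)*(g^2 - 6*g + 9) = (g - 3)*(g - 2)*(g + 1)*(g - 3)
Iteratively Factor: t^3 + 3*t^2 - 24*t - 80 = (t + 4)*(t^2 - t - 20) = (t + 4)^2*(t - 5)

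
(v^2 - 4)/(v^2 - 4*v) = (v^2 - 4)/(v*(v - 4))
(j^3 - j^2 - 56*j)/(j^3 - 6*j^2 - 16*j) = (j + 7)/(j + 2)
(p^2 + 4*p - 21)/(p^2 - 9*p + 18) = (p + 7)/(p - 6)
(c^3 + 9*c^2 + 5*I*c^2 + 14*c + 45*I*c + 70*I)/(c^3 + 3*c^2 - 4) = (c^2 + c*(7 + 5*I) + 35*I)/(c^2 + c - 2)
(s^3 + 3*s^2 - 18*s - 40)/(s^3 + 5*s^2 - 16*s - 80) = (s + 2)/(s + 4)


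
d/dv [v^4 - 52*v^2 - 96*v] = 4*v^3 - 104*v - 96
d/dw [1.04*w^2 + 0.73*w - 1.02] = 2.08*w + 0.73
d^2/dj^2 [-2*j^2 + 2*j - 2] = -4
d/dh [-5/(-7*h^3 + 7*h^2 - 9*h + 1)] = 5*(-21*h^2 + 14*h - 9)/(7*h^3 - 7*h^2 + 9*h - 1)^2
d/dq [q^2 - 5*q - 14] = 2*q - 5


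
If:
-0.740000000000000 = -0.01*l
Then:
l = 74.00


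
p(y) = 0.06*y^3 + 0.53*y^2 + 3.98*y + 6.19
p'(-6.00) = 4.10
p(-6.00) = -11.57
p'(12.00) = 42.62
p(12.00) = 233.95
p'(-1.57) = 2.76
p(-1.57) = 1.02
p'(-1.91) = 2.61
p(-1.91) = 0.10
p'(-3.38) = 2.45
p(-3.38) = -3.52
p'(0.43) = 4.47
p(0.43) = 8.00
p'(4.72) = 12.99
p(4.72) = 43.09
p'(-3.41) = 2.46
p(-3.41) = -3.60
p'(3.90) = 10.85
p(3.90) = 33.33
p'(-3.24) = 2.44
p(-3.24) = -3.18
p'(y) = 0.18*y^2 + 1.06*y + 3.98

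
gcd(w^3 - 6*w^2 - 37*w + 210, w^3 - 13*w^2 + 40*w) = w - 5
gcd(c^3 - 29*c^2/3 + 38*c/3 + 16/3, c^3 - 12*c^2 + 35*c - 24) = c - 8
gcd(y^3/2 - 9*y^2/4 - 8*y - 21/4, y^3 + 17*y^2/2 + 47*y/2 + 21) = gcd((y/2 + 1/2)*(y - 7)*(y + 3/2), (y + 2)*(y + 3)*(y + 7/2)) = 1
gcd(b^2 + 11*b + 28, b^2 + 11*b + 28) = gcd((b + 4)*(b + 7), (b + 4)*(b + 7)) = b^2 + 11*b + 28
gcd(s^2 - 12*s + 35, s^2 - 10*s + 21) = s - 7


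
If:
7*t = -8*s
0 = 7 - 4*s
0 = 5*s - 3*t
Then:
No Solution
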